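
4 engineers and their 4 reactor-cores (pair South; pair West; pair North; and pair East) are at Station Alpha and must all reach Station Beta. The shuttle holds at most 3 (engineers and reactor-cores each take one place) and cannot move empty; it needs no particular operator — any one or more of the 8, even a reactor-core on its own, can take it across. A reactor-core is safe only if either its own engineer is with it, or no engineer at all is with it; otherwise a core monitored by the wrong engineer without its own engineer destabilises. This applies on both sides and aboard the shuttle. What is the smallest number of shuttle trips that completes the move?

9

Counting alone: each trip to Station Beta takes at most 3 across and each return brings at least 1 back, so after t trips out (and t−1 returns) at most 3t − (t−1) of the 8 are across; that first reaches 8 at t = 4, so at least 7 crossings are needed.
The safety rule pushes this higher. Following every safe sequence of crossings, the most of the 8 that can be at Station Beta as the shuttle arrives there on crossing 7 is 7 — never all 8.
So no plan with fewer than 9 crossings exists, and this one achieves 9:
1. engineer South and reactor-core South cross → Station Beta.
2. engineer South crosses ← Station Alpha.
3. engineer South, engineer West, and reactor-core West cross → Station Beta.
4. engineer South and reactor-core South cross ← Station Alpha.
5. engineer East, engineer North, and engineer South cross → Station Beta.
6. reactor-core West crosses ← Station Alpha.
7. reactor-core South and reactor-core West cross → Station Beta.
8. reactor-core South crosses ← Station Alpha.
9. reactor-core East, reactor-core North, and reactor-core South cross → Station Beta.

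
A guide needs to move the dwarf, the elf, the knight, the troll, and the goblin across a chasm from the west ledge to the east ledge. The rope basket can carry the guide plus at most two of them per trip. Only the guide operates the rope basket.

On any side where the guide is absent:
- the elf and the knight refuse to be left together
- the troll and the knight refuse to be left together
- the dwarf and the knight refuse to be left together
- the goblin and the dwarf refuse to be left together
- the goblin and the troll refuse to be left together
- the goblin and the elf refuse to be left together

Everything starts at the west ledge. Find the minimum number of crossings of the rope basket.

7

Counting alone: the guide can take at most 2 across per trip to the east ledge, so moving all 5 needs at least 3 loaded trips out, with a return between consecutive ones — at least 5 crossings.
The safety rule pushes this higher. Following every safe sequence of crossings, the most of the 5 that can be at the east ledge as the rope basket arrives there on crossing 5 is 4 — never all 5.
So no plan with fewer than 7 crossings exists, and this one achieves 7:
1. Guide goes to the east ledge with the goblin and the knight.  [the west ledge: the dwarf, the elf, the troll | the east ledge: the goblin, the knight]
2. Guide goes back to the west ledge alone.  [the west ledge: the dwarf, the elf, the troll | the east ledge: the goblin, the knight]
3. Guide goes to the east ledge with the dwarf.  [the west ledge: the elf, the troll | the east ledge: the dwarf, the goblin, the knight]
4. Guide goes back to the west ledge with the goblin and the knight.  [the west ledge: the elf, the goblin, the knight, the troll | the east ledge: the dwarf]
5. Guide goes to the east ledge with the elf and the troll.  [the west ledge: the goblin, the knight | the east ledge: the dwarf, the elf, the troll]
6. Guide goes back to the west ledge alone.  [the west ledge: the goblin, the knight | the east ledge: the dwarf, the elf, the troll]
7. Guide goes to the east ledge with the goblin and the knight.  [the west ledge: — | the east ledge: the dwarf, the elf, the goblin, the knight, the troll]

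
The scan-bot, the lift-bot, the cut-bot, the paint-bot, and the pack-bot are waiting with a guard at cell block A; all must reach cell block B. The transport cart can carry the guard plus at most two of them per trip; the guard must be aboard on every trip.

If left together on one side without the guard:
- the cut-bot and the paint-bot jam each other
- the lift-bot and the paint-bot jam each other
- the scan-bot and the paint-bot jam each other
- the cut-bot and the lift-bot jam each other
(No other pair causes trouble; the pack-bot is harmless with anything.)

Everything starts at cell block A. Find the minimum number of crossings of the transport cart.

Counting alone: the guard can take at most 2 across per trip to cell block B, so moving all 5 needs at least 3 loaded trips out, with a return between consecutive ones — at least 5 crossings.
The safety rule pushes this higher. Following every safe sequence of crossings, the most of the 5 that can be at cell block B as the transport cart arrives there on crossing 5 is 4 — never all 5.
So no plan with fewer than 7 crossings exists, and this one achieves 7:
1. Guard goes to cell block B with the lift-bot and the paint-bot.
2. Guard goes back to cell block A with the lift-bot.
3. Guard goes to cell block B with the lift-bot and the scan-bot.
4. Guard goes back to cell block A with the paint-bot.
5. Guard goes to cell block B with the cut-bot and the pack-bot.
6. Guard goes back to cell block A with the lift-bot.
7. Guard goes to cell block B with the lift-bot and the paint-bot.

7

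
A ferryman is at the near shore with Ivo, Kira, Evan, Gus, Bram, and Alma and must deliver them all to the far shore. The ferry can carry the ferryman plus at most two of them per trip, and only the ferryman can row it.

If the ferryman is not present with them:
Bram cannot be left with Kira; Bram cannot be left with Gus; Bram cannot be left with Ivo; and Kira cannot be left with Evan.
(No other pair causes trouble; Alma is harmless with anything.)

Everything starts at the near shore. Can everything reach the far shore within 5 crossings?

No

Counting alone: the ferryman can take at most 2 across per trip to the far shore, so moving all 6 needs at least 3 loaded trips out, with a return between consecutive ones — at least 5 crossings.
The safety rule pushes this higher. Following every safe sequence of crossings, the most of the 6 that can be at the far shore as the ferry arrives there on crossing 5 is 5 — never all 6.
So the move cannot be finished within 5 crossings. (The shortest complete plan takes 7:)
1. Ferryman goes to the far shore with Bram and Kira.  [the near shore: Alma, Evan, Gus, Ivo | the far shore: Bram, Kira]
2. Ferryman goes back to the near shore with Kira.  [the near shore: Alma, Evan, Gus, Ivo, Kira | the far shore: Bram]
3. Ferryman goes to the far shore with Ivo and Kira.  [the near shore: Alma, Evan, Gus | the far shore: Bram, Ivo, Kira]
4. Ferryman goes back to the near shore with Bram.  [the near shore: Alma, Bram, Evan, Gus | the far shore: Ivo, Kira]
5. Ferryman goes to the far shore with Alma and Gus.  [the near shore: Bram, Evan | the far shore: Alma, Gus, Ivo, Kira]
6. Ferryman goes back to the near shore alone.  [the near shore: Bram, Evan | the far shore: Alma, Gus, Ivo, Kira]
7. Ferryman goes to the far shore with Bram and Evan.  [the near shore: — | the far shore: Alma, Bram, Evan, Gus, Ivo, Kira]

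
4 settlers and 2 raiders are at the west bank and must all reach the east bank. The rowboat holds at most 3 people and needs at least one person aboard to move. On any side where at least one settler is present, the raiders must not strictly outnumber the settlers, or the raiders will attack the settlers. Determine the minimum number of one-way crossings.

5

Counting alone: each trip to the east bank takes at most 3 across and each return brings at least 1 back, so after t trips out (and t−1 returns) at most 3t − (t−1) of the 6 are across; that first reaches 6 at t = 3, so at least 5 crossings are needed.
The plan below uses exactly 5 crossings, so it is optimal:
1. 2 raiders → the east bank.  (the west bank: 4S 0R; the east bank: 0S 2R)
2. 1 raider ← the west bank.  (the west bank: 4S 1R; the east bank: 0S 1R)
3. 2 settlers and 1 raider → the east bank.  (the west bank: 2S 0R; the east bank: 2S 2R)
4. 1 raider ← the west bank.  (the west bank: 2S 1R; the east bank: 2S 1R)
5. 2 settlers and 1 raider → the east bank.  (the west bank: 0S 0R; the east bank: 4S 2R)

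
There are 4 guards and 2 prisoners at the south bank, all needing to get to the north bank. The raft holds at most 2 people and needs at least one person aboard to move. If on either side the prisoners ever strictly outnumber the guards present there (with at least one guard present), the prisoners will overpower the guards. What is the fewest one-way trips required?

Counting alone: each trip to the north bank takes at most 2 across and each return brings at least 1 back, so after t trips out (and t−1 returns) at most 2t − (t−1) of the 6 are across; that first reaches 6 at t = 5, so at least 9 crossings are needed.
The plan below uses exactly 9 crossings, so it is optimal:
1. 2 prisoners → the north bank.  (the south bank: 4G 0P; the north bank: 0G 2P)
2. 1 prisoner ← the south bank.  (the south bank: 4G 1P; the north bank: 0G 1P)
3. 2 guards → the north bank.  (the south bank: 2G 1P; the north bank: 2G 1P)
4. 1 prisoner ← the south bank.  (the south bank: 2G 2P; the north bank: 2G 0P)
5. 2 prisoners → the north bank.  (the south bank: 2G 0P; the north bank: 2G 2P)
6. 1 prisoner ← the south bank.  (the south bank: 2G 1P; the north bank: 2G 1P)
7. 1 guard and 1 prisoner → the north bank.  (the south bank: 1G 0P; the north bank: 3G 2P)
8. 1 prisoner ← the south bank.  (the south bank: 1G 1P; the north bank: 3G 1P)
9. 1 guard and 1 prisoner → the north bank.  (the south bank: 0G 0P; the north bank: 4G 2P)

9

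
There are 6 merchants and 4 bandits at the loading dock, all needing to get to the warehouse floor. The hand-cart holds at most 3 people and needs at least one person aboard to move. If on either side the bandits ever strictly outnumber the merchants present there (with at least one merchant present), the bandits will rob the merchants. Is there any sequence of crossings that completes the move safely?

1. 2 bandits → the warehouse floor.  (the loading dock: 6M 2B; the warehouse floor: 0M 2B)
2. 1 bandit ← the loading dock.  (the loading dock: 6M 3B; the warehouse floor: 0M 1B)
3. 3 bandits → the warehouse floor.  (the loading dock: 6M 0B; the warehouse floor: 0M 4B)
4. 1 bandit ← the loading dock.  (the loading dock: 6M 1B; the warehouse floor: 0M 3B)
5. 3 merchants → the warehouse floor.  (the loading dock: 3M 1B; the warehouse floor: 3M 3B)
6. 1 bandit ← the loading dock.  (the loading dock: 3M 2B; the warehouse floor: 3M 2B)
7. 1 merchant and 2 bandits → the warehouse floor.  (the loading dock: 2M 0B; the warehouse floor: 4M 4B)
8. 1 bandit ← the loading dock.  (the loading dock: 2M 1B; the warehouse floor: 4M 3B)
9. 2 merchants and 1 bandit → the warehouse floor.  (the loading dock: 0M 0B; the warehouse floor: 6M 4B)

Yes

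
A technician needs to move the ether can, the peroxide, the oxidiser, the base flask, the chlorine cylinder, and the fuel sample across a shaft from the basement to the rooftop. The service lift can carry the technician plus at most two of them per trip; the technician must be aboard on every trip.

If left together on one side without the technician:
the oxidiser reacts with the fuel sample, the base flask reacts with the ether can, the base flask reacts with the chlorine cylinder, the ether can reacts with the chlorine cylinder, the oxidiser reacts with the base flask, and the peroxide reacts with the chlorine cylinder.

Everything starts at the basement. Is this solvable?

Whatever the first load, the items left behind include a forbidden pair without the technician. No opening move is safe, so no plan exists.

No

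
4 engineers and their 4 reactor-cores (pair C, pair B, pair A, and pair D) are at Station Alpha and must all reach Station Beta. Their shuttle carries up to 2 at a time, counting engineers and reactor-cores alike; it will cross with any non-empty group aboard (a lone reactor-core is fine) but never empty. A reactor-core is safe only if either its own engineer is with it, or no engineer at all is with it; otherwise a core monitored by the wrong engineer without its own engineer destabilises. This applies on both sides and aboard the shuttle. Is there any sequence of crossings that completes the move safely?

Following every safe sequence of crossings from the start, the most of the 8 that can be at Station Beta as the shuttle arrives there on crossings 1, 3, 5 is 2, 3, 4 respectively; the best ever achieved is 4 of 8.
From crossing 7 on, no configuration arises that was not already reachable earlier: only 44 distinct safe configurations (who is on which side, and where the shuttle is) can ever be reached, none of them has everyone across, and every continuation just revisits them. So no valid plan exists.

No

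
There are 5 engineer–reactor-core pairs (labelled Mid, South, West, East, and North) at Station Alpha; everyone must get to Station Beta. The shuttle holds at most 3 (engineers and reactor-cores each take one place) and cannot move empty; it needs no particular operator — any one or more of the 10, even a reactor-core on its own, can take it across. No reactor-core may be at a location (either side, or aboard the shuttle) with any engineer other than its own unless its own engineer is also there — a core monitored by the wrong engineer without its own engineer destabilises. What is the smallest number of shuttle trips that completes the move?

Counting alone: each trip to Station Beta takes at most 3 across and each return brings at least 1 back, so after t trips out (and t−1 returns) at most 3t − (t−1) of the 10 are across; that first reaches 10 at t = 5, so at least 9 crossings are needed.
The safety rule pushes this higher. Following every safe sequence of crossings, the most of the 10 that can be at Station Beta as the shuttle arrives there on crossing 9 is 9 — never all 10.
So no plan with fewer than 11 crossings exists, and this one achieves 11:
1. engineer Mid and reactor-core Mid cross → Station Beta.
2. engineer Mid crosses ← Station Alpha.
3. reactor-core East, reactor-core South, and reactor-core West cross → Station Beta.
4. reactor-core Mid crosses ← Station Alpha.
5. engineer East, engineer South, and engineer West cross → Station Beta.
6. engineer South and reactor-core South cross ← Station Alpha.
7. engineer Mid, engineer North, and engineer South cross → Station Beta.
8. reactor-core West crosses ← Station Alpha.
9. reactor-core Mid and reactor-core South cross → Station Beta.
10. reactor-core Mid crosses ← Station Alpha.
11. reactor-core Mid, reactor-core North, and reactor-core West cross → Station Beta.

11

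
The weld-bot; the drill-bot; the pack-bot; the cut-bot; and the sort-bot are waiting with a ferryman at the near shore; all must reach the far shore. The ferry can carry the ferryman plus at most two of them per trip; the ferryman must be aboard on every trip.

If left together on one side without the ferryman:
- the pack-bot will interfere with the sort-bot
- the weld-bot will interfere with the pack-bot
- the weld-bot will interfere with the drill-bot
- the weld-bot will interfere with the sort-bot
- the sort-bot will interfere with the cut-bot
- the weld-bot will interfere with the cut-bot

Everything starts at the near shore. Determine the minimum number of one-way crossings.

Counting alone: the ferryman can take at most 2 across per trip to the far shore, so moving all 5 needs at least 3 loaded trips out, with a return between consecutive ones — at least 5 crossings.
The safety rule pushes this higher. Following every safe sequence of crossings, the most of the 5 that can be at the far shore as the ferry arrives there on crossing 5 is 4 — never all 5.
So no plan with fewer than 7 crossings exists, and this one achieves 7:
1. Ferryman goes to the far shore with the sort-bot and the weld-bot.  [the near shore: the cut-bot, the drill-bot, the pack-bot | the far shore: the sort-bot, the weld-bot]
2. Ferryman goes back to the near shore with the weld-bot.  [the near shore: the cut-bot, the drill-bot, the pack-bot, the weld-bot | the far shore: the sort-bot]
3. Ferryman goes to the far shore with the drill-bot and the weld-bot.  [the near shore: the cut-bot, the pack-bot | the far shore: the drill-bot, the sort-bot, the weld-bot]
4. Ferryman goes back to the near shore with the weld-bot.  [the near shore: the cut-bot, the pack-bot, the weld-bot | the far shore: the drill-bot, the sort-bot]
5. Ferryman goes to the far shore with the cut-bot and the pack-bot.  [the near shore: the weld-bot | the far shore: the cut-bot, the drill-bot, the pack-bot, the sort-bot]
6. Ferryman goes back to the near shore with the sort-bot.  [the near shore: the sort-bot, the weld-bot | the far shore: the cut-bot, the drill-bot, the pack-bot]
7. Ferryman goes to the far shore with the sort-bot and the weld-bot.  [the near shore: — | the far shore: the cut-bot, the drill-bot, the pack-bot, the sort-bot, the weld-bot]

7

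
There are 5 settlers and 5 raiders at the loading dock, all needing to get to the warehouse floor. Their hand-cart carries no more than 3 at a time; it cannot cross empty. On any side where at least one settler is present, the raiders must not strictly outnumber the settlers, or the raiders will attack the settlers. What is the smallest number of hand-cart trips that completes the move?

11

Counting alone: each trip to the warehouse floor takes at most 3 across and each return brings at least 1 back, so after t trips out (and t−1 returns) at most 3t − (t−1) of the 10 are across; that first reaches 10 at t = 5, so at least 9 crossings are needed.
The safety rule pushes this higher. Following every safe sequence of crossings, the most of the 10 that can be at the warehouse floor as the hand-cart arrives there on crossing 9 is 9 — never all 10.
So no plan with fewer than 11 crossings exists, and this one achieves 11:
1. 2 raiders → the warehouse floor.  (the loading dock: 5S 3R; the warehouse floor: 0S 2R)
2. 1 raider ← the loading dock.  (the loading dock: 5S 4R; the warehouse floor: 0S 1R)
3. 3 raiders → the warehouse floor.  (the loading dock: 5S 1R; the warehouse floor: 0S 4R)
4. 1 raider ← the loading dock.  (the loading dock: 5S 2R; the warehouse floor: 0S 3R)
5. 3 settlers → the warehouse floor.  (the loading dock: 2S 2R; the warehouse floor: 3S 3R)
6. 1 settler and 1 raider ← the loading dock.  (the loading dock: 3S 3R; the warehouse floor: 2S 2R)
7. 3 settlers → the warehouse floor.  (the loading dock: 0S 3R; the warehouse floor: 5S 2R)
8. 1 raider ← the loading dock.  (the loading dock: 0S 4R; the warehouse floor: 5S 1R)
9. 2 raiders → the warehouse floor.  (the loading dock: 0S 2R; the warehouse floor: 5S 3R)
10. 1 raider ← the loading dock.  (the loading dock: 0S 3R; the warehouse floor: 5S 2R)
11. 3 raiders → the warehouse floor.  (the loading dock: 0S 0R; the warehouse floor: 5S 5R)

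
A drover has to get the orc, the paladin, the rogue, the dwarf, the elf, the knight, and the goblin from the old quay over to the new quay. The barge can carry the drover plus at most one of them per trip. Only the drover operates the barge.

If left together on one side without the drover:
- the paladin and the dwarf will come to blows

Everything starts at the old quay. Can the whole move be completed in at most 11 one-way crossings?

Counting alone: the drover can take at most 1 across per trip to the new quay, so moving all 7 needs at least 7 loaded trips out, with a return between consecutive ones — at least 13 crossings.
Since 11 < 13, 11 crossings cannot be enough. (The shortest complete plan in fact takes 13:)
1. Drover goes to the new quay with the paladin.
2. Drover goes back to the old quay alone.
3. Drover goes to the new quay with the orc.
4. Drover goes back to the old quay alone.
5. Drover goes to the new quay with the rogue.
6. Drover goes back to the old quay alone.
7. Drover goes to the new quay with the elf.
8. Drover goes back to the old quay alone.
9. Drover goes to the new quay with the knight.
10. Drover goes back to the old quay alone.
11. Drover goes to the new quay with the goblin.
12. Drover goes back to the old quay alone.
13. Drover goes to the new quay with the dwarf.

No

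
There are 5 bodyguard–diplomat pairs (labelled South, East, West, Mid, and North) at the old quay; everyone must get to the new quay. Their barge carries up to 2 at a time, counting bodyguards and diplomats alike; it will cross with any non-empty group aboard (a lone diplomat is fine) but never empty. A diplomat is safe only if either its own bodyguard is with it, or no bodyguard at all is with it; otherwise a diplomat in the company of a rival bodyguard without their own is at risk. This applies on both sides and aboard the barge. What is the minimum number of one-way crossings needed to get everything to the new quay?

impossible

Following every safe sequence of crossings from the start, the most of the 10 that can be at the new quay as the barge arrives there on crossings 1, 3, 5, 7 is 2, 3, 4, 5 respectively; the best ever achieved is 5 of 10.
From crossing 9 on, no configuration arises that was not already reachable earlier: only 82 distinct safe configurations (who is on which side, and where the barge is) can ever be reached, none of them has everyone across, and every continuation just revisits them. So no valid plan exists.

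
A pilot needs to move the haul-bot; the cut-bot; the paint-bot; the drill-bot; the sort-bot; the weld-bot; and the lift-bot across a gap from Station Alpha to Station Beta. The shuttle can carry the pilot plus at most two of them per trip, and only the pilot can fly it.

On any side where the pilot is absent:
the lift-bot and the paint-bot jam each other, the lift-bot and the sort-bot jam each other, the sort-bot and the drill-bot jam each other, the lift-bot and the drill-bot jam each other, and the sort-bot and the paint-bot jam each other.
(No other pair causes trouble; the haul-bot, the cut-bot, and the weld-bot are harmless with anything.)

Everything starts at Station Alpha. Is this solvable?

Yes

1. Pilot goes to Station Beta with the lift-bot and the sort-bot.
2. Pilot goes back to Station Alpha with the sort-bot.
3. Pilot goes to Station Beta with the haul-bot and the sort-bot.
4. Pilot goes back to Station Alpha with the sort-bot.
5. Pilot goes to Station Beta with the cut-bot and the sort-bot.
6. Pilot goes back to Station Alpha with the sort-bot.
7. Pilot goes to Station Beta with the drill-bot and the paint-bot.
8. Pilot goes back to Station Alpha with the lift-bot.
9. Pilot goes to Station Beta with the sort-bot and the weld-bot.
10. Pilot goes back to Station Alpha with the sort-bot.
11. Pilot goes to Station Beta with the lift-bot and the sort-bot.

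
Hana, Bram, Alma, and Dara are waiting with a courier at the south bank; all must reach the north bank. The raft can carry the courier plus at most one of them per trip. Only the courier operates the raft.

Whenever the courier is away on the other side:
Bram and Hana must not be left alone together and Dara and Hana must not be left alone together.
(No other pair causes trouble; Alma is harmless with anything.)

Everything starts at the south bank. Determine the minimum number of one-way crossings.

Counting alone: the courier can take at most 1 across per trip to the north bank, so moving all 4 needs at least 4 loaded trips out, with a return between consecutive ones — at least 7 crossings.
The safety rule pushes this higher. Following every safe sequence of crossings, the most of the 4 that can be at the north bank as the raft arrives there on crossing 7 is 3 — never all 4.
So no plan with fewer than 9 crossings exists, and this one achieves 9:
1. Courier goes to the north bank with Hana.  [the south bank: Alma, Bram, Dara | the north bank: Hana]
2. Courier goes back to the south bank alone.  [the south bank: Alma, Bram, Dara | the north bank: Hana]
3. Courier goes to the north bank with Bram.  [the south bank: Alma, Dara | the north bank: Bram, Hana]
4. Courier goes back to the south bank with Hana.  [the south bank: Alma, Dara, Hana | the north bank: Bram]
5. Courier goes to the north bank with Dara.  [the south bank: Alma, Hana | the north bank: Bram, Dara]
6. Courier goes back to the south bank alone.  [the south bank: Alma, Hana | the north bank: Bram, Dara]
7. Courier goes to the north bank with Alma.  [the south bank: Hana | the north bank: Alma, Bram, Dara]
8. Courier goes back to the south bank alone.  [the south bank: Hana | the north bank: Alma, Bram, Dara]
9. Courier goes to the north bank with Hana.  [the south bank: — | the north bank: Alma, Bram, Dara, Hana]

9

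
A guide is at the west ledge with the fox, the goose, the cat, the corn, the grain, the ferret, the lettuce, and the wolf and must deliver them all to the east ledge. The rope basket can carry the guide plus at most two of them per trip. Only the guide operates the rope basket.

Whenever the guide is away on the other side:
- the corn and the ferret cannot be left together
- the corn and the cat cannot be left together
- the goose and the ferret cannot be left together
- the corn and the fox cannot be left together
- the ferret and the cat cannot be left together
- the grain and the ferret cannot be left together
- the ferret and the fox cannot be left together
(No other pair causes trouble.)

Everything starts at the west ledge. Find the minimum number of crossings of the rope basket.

Counting alone: the guide can take at most 2 across per trip to the east ledge, so moving all 8 needs at least 4 loaded trips out, with a return between consecutive ones — at least 7 crossings.
The safety rule pushes this higher. Following every safe sequence of crossings, the most of the 8 that can be at the east ledge as the rope basket arrives there on crossings 7, 9, 11 is 5, 6, 7 respectively — never all 8.
So no plan with fewer than 13 crossings exists, and this one achieves 13:
1. Guide goes to the east ledge with the corn and the ferret.  [the west ledge: the cat, the fox, the goose, the grain, the lettuce, the wolf | the east ledge: the corn, the ferret]
2. Guide goes back to the west ledge with the corn.  [the west ledge: the cat, the corn, the fox, the goose, the grain, the lettuce, the wolf | the east ledge: the ferret]
3. Guide goes to the east ledge with the cat and the fox.  [the west ledge: the corn, the goose, the grain, the lettuce, the wolf | the east ledge: the cat, the ferret, the fox]
4. Guide goes back to the west ledge with the ferret.  [the west ledge: the corn, the ferret, the goose, the grain, the lettuce, the wolf | the east ledge: the cat, the fox]
5. Guide goes to the east ledge with the ferret and the goose.  [the west ledge: the corn, the grain, the lettuce, the wolf | the east ledge: the cat, the ferret, the fox, the goose]
6. Guide goes back to the west ledge with the ferret.  [the west ledge: the corn, the ferret, the grain, the lettuce, the wolf | the east ledge: the cat, the fox, the goose]
7. Guide goes to the east ledge with the corn and the grain.  [the west ledge: the ferret, the lettuce, the wolf | the east ledge: the cat, the corn, the fox, the goose, the grain]
8. Guide goes back to the west ledge with the corn.  [the west ledge: the corn, the ferret, the lettuce, the wolf | the east ledge: the cat, the fox, the goose, the grain]
9. Guide goes to the east ledge with the corn and the lettuce.  [the west ledge: the ferret, the wolf | the east ledge: the cat, the corn, the fox, the goose, the grain, the lettuce]
10. Guide goes back to the west ledge with the corn.  [the west ledge: the corn, the ferret, the wolf | the east ledge: the cat, the fox, the goose, the grain, the lettuce]
11. Guide goes to the east ledge with the corn and the wolf.  [the west ledge: the ferret | the east ledge: the cat, the corn, the fox, the goose, the grain, the lettuce, the wolf]
12. Guide goes back to the west ledge with the corn.  [the west ledge: the corn, the ferret | the east ledge: the cat, the fox, the goose, the grain, the lettuce, the wolf]
13. Guide goes to the east ledge with the corn and the ferret.  [the west ledge: — | the east ledge: the cat, the corn, the ferret, the fox, the goose, the grain, the lettuce, the wolf]

13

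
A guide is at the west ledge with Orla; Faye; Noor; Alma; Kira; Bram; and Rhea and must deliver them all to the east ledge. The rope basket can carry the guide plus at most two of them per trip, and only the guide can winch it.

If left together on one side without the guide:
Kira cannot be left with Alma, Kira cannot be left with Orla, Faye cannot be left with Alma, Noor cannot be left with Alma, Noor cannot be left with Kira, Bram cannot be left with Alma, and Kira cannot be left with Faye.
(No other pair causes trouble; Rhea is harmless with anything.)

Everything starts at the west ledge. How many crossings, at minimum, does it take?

11

Counting alone: the guide can take at most 2 across per trip to the east ledge, so moving all 7 needs at least 4 loaded trips out, with a return between consecutive ones — at least 7 crossings.
The safety rule pushes this higher. Following every safe sequence of crossings, the most of the 7 that can be at the east ledge as the rope basket arrives there on crossings 7, 9 is 5, 6 respectively — never all 7.
So no plan with fewer than 11 crossings exists, and this one achieves 11:
1. Guide goes to the east ledge with Alma and Kira.  [the west ledge: Bram, Faye, Noor, Orla, Rhea | the east ledge: Alma, Kira]
2. Guide goes back to the west ledge with Alma.  [the west ledge: Alma, Bram, Faye, Noor, Orla, Rhea | the east ledge: Kira]
3. Guide goes to the east ledge with Alma and Orla.  [the west ledge: Bram, Faye, Noor, Rhea | the east ledge: Alma, Kira, Orla]
4. Guide goes back to the west ledge with Kira.  [the west ledge: Bram, Faye, Kira, Noor, Rhea | the east ledge: Alma, Orla]
5. Guide goes to the east ledge with Faye and Noor.  [the west ledge: Bram, Kira, Rhea | the east ledge: Alma, Faye, Noor, Orla]
6. Guide goes back to the west ledge with Alma.  [the west ledge: Alma, Bram, Kira, Rhea | the east ledge: Faye, Noor, Orla]
7. Guide goes to the east ledge with Alma and Bram.  [the west ledge: Kira, Rhea | the east ledge: Alma, Bram, Faye, Noor, Orla]
8. Guide goes back to the west ledge with Alma.  [the west ledge: Alma, Kira, Rhea | the east ledge: Bram, Faye, Noor, Orla]
9. Guide goes to the east ledge with Alma and Rhea.  [the west ledge: Kira | the east ledge: Alma, Bram, Faye, Noor, Orla, Rhea]
10. Guide goes back to the west ledge with Alma.  [the west ledge: Alma, Kira | the east ledge: Bram, Faye, Noor, Orla, Rhea]
11. Guide goes to the east ledge with Alma and Kira.  [the west ledge: — | the east ledge: Alma, Bram, Faye, Kira, Noor, Orla, Rhea]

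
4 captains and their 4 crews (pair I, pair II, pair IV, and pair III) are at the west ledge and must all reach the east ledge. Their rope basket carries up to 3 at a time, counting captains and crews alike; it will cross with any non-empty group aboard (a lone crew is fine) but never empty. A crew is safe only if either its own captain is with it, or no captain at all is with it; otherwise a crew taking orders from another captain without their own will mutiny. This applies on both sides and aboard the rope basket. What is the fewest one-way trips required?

9

Counting alone: each trip to the east ledge takes at most 3 across and each return brings at least 1 back, so after t trips out (and t−1 returns) at most 3t − (t−1) of the 8 are across; that first reaches 8 at t = 4, so at least 7 crossings are needed.
The safety rule pushes this higher. Following every safe sequence of crossings, the most of the 8 that can be at the east ledge as the rope basket arrives there on crossing 7 is 7 — never all 8.
So no plan with fewer than 9 crossings exists, and this one achieves 9:
1. captain I and crew I cross → the east ledge.
2. captain I crosses ← the west ledge.
3. captain I, captain II, and crew II cross → the east ledge.
4. captain I and crew I cross ← the west ledge.
5. captain I, captain III, and captain IV cross → the east ledge.
6. crew II crosses ← the west ledge.
7. crew I and crew II cross → the east ledge.
8. crew I crosses ← the west ledge.
9. crew I, crew III, and crew IV cross → the east ledge.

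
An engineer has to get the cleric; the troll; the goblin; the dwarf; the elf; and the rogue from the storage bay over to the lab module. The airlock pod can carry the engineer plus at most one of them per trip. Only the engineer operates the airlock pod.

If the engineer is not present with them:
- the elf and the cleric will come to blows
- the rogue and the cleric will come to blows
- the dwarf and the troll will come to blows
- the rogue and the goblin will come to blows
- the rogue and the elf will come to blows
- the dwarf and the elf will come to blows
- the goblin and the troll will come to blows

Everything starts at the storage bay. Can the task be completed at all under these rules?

No

Whatever the first load, the items left behind include a forbidden pair without the engineer. No opening move is safe, so no plan exists.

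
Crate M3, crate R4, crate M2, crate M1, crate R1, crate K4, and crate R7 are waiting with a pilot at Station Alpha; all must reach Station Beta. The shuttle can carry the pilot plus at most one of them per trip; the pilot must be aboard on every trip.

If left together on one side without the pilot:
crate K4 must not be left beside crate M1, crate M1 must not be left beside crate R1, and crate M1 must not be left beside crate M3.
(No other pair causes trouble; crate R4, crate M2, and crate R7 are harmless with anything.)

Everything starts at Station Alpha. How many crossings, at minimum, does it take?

impossible

Following every safe sequence of crossings from the start, the most of the 7 that can be at Station Beta as the shuttle arrives there on crossings 1, 3, 5, 7, 9 is 1, 2, 3, 4, 5 respectively; the best ever achieved is 5 of 7.
From crossing 11 on, no configuration arises that was not already reachable earlier: only 72 distinct safe configurations (who is on which side, and where the shuttle is) can ever be reached, none of them has everyone across, and every continuation just revisits them. So no valid plan exists.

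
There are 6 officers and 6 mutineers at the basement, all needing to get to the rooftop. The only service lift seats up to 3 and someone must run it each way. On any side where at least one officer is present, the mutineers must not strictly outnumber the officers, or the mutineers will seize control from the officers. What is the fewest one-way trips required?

Following every safe sequence of crossings from the start, the most of the 12 that can be at the rooftop as the service lift arrives there on crossings 1, 3, 5 is 3, 5, 6 respectively; the best ever achieved is 6 of 12.
From crossing 7 on, no configuration arises that was not already reachable earlier: only 17 distinct safe configurations (who is on which side, and where the service lift is) can ever be reached, none of them has everyone across, and every continuation just revisits them. They are: 0 officers + 0 mutineers across (service lift back at the start); 0 officers + 1 mutineer across (service lift there); 0 officers + 1 mutineer across (service lift back at the start); 0 officers + 2 mutineers across (service lift there); 0 officers + 2 mutineers across (service lift back at the start); 0 officers + 3 mutineers across (service lift there); 0 officers + 3 mutineers across (service lift back at the start); 0 officers + 4 mutineers across (service lift there); 0 officers + 4 mutineers across (service lift back at the start); 0 officers + 5 mutineers across (service lift there); 0 officers + 5 mutineers across (service lift back at the start); 0 officers + 6 mutineers across (service lift there); 1 officer + 1 mutineer across (service lift there); 1 officer + 1 mutineer across (service lift back at the start); 2 officers + 2 mutineers across (service lift there); 2 officers + 2 mutineers across (service lift back at the start); 3 officers + 3 mutineers across (service lift there). So no valid plan exists.

impossible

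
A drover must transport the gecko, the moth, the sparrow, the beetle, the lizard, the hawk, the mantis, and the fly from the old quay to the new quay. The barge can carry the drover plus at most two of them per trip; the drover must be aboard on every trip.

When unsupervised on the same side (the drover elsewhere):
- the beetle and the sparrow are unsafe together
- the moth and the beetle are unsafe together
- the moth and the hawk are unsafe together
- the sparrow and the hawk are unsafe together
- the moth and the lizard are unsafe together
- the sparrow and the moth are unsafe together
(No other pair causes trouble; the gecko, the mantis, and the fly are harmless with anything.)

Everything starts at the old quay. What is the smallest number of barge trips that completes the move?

Counting alone: the drover can take at most 2 across per trip to the new quay, so moving all 8 needs at least 4 loaded trips out, with a return between consecutive ones — at least 7 crossings.
The safety rule pushes this higher. Following every safe sequence of crossings, the most of the 8 that can be at the new quay as the barge arrives there on crossings 7, 9, 11 is 5, 6, 7 respectively — never all 8.
So no plan with fewer than 13 crossings exists, and this one achieves 13:
1. Drover goes to the new quay with the moth and the sparrow.
2. Drover goes back to the old quay with the moth.
3. Drover goes to the new quay with the gecko and the moth.
4. Drover goes back to the old quay with the moth.
5. Drover goes to the new quay with the lizard and the moth.
6. Drover goes back to the old quay with the moth.
7. Drover goes to the new quay with the mantis and the moth.
8. Drover goes back to the old quay with the moth.
9. Drover goes to the new quay with the fly and the moth.
10. Drover goes back to the old quay with the moth.
11. Drover goes to the new quay with the beetle and the hawk.
12. Drover goes back to the old quay with the sparrow.
13. Drover goes to the new quay with the moth and the sparrow.

13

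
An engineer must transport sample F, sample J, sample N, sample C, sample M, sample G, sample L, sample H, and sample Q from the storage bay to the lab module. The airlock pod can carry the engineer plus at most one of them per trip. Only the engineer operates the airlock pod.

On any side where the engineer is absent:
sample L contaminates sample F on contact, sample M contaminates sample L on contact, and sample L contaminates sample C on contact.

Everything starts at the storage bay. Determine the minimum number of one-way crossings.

Following every safe sequence of crossings from the start, the most of the 9 that can be at the lab module as the airlock pod arrives there on crossings 1, 3, 5, 7, 9, 11, 13 is 1, 2, 3, 4, 5, 6, 7 respectively; the best ever achieved is 7 of 9.
From crossing 15 on, no configuration arises that was not already reachable earlier: only 288 distinct safe configurations (who is on which side, and where the airlock pod is) can ever be reached, none of them has everyone across, and every continuation just revisits them. So no valid plan exists.

impossible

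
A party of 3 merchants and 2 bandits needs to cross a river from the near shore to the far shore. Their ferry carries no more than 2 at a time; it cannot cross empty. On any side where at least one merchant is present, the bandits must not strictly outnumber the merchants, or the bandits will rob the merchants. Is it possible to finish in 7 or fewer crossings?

Yes — this plan uses 7 crossings (≤ 7):
1. 2 bandits → the far shore.  (the near shore: 3M 0B; the far shore: 0M 2B)
2. 1 bandit ← the near shore.  (the near shore: 3M 1B; the far shore: 0M 1B)
3. 2 merchants → the far shore.  (the near shore: 1M 1B; the far shore: 2M 1B)
4. 1 merchant ← the near shore.  (the near shore: 2M 1B; the far shore: 1M 1B)
5. 1 merchant and 1 bandit → the far shore.  (the near shore: 1M 0B; the far shore: 2M 2B)
6. 1 bandit ← the near shore.  (the near shore: 1M 1B; the far shore: 2M 1B)
7. 1 merchant and 1 bandit → the far shore.  (the near shore: 0M 0B; the far shore: 3M 2B)

Yes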